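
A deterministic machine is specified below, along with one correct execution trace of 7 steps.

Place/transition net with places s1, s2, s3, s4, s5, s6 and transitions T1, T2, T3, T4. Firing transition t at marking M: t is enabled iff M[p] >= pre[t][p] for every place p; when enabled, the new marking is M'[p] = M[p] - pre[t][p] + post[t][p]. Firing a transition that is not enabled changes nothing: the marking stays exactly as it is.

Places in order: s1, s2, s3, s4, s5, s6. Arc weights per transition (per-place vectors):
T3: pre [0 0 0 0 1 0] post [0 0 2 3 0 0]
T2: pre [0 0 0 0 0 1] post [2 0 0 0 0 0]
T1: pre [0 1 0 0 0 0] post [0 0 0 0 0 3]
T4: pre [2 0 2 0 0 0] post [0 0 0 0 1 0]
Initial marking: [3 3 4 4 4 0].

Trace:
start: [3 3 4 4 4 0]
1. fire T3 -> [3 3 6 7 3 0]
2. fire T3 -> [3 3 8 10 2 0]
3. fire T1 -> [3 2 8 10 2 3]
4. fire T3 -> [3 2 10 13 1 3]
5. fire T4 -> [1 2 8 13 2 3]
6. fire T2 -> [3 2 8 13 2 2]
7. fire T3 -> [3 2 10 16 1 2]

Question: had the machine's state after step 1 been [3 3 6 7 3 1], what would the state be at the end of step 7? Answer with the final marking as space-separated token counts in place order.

state after step 1 := [3 3 6 7 3 1]
2. fire T3 -> [3 3 8 10 2 1]
3. fire T1 -> [3 2 8 10 2 4]
4. fire T3 -> [3 2 10 13 1 4]
5. fire T4 -> [1 2 8 13 2 4]
6. fire T2 -> [3 2 8 13 2 3]
7. fire T3 -> [3 2 10 16 1 3]

3 2 10 16 1 3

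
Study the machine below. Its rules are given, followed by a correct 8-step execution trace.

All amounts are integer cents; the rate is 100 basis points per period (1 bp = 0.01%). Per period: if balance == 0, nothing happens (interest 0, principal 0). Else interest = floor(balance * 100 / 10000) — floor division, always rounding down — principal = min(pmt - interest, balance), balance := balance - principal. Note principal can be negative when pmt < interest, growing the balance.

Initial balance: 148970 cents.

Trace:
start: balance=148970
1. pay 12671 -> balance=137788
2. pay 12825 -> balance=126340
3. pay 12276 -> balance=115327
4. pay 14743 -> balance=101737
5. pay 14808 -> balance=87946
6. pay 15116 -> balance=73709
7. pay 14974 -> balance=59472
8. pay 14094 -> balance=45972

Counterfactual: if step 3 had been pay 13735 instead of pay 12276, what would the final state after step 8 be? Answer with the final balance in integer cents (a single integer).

44438

(re-executing from step 3 with the substitution; state before step 3: balance=126340)
3. pay 13735 -> balance=113868
4. pay 14743 -> balance=100263
5. pay 14808 -> balance=86457
6. pay 15116 -> balance=72205
7. pay 14974 -> balance=57953
8. pay 14094 -> balance=44438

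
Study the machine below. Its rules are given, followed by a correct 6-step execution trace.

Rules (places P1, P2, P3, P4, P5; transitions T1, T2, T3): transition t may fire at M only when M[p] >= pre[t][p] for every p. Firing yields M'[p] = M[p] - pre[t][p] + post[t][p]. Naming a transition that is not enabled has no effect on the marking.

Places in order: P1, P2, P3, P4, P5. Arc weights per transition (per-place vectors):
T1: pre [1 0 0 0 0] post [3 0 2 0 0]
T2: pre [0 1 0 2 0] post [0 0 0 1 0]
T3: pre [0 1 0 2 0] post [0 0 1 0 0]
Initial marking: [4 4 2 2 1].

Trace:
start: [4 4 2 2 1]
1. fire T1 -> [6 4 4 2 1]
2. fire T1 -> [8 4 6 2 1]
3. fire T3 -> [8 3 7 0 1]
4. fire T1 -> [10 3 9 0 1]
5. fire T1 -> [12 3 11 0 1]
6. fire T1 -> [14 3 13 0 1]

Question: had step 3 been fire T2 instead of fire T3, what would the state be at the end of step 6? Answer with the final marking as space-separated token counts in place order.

14 3 12 1 1

(re-executing from step 3 with the substitution; state before step 3: [8 4 6 2 1])
3. fire T2 -> [8 3 6 1 1]
4. fire T1 -> [10 3 8 1 1]
5. fire T1 -> [12 3 10 1 1]
6. fire T1 -> [14 3 12 1 1]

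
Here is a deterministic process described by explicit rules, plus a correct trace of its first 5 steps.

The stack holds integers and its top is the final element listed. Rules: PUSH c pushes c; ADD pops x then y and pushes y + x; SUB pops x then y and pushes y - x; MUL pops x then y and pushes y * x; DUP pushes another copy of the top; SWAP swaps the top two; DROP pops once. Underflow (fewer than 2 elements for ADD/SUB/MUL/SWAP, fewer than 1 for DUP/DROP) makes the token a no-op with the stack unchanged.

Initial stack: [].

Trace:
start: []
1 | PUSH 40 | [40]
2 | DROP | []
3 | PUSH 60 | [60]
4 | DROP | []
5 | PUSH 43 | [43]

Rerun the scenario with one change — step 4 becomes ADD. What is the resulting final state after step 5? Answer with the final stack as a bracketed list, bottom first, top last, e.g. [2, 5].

[60, 43]

(re-executing from step 4 with the substitution; state before step 4: [60])
4 | ADD | [60]
5 | PUSH 43 | [60, 43]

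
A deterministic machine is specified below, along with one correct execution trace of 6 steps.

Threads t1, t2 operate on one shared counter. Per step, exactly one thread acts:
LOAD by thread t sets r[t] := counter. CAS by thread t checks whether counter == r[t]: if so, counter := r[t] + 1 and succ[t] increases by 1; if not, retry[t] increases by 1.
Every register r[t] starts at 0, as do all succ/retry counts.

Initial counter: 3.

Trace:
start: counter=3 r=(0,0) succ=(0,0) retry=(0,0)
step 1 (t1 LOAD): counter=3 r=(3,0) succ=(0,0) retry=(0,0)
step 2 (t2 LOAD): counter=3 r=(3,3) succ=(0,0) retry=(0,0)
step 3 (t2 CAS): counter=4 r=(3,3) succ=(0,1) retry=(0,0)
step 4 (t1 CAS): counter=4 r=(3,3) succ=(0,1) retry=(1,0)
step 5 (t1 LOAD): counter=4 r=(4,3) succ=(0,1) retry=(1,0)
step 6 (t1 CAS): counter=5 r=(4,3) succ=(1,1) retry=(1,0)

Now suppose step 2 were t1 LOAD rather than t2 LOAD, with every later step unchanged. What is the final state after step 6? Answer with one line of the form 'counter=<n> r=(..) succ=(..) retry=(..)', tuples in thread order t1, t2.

counter=5 r=(4,0) succ=(2,0) retry=(0,1)

(re-executing from step 2 with the substitution; state before step 2: counter=3 r=(3,0) succ=(0,0) retry=(0,0))
step 2 (t1 LOAD): counter=3 r=(3,0) succ=(0,0) retry=(0,0)
step 3 (t2 CAS): counter=3 r=(3,0) succ=(0,0) retry=(0,1)
step 4 (t1 CAS): counter=4 r=(3,0) succ=(1,0) retry=(0,1)
step 5 (t1 LOAD): counter=4 r=(4,0) succ=(1,0) retry=(0,1)
step 6 (t1 CAS): counter=5 r=(4,0) succ=(2,0) retry=(0,1)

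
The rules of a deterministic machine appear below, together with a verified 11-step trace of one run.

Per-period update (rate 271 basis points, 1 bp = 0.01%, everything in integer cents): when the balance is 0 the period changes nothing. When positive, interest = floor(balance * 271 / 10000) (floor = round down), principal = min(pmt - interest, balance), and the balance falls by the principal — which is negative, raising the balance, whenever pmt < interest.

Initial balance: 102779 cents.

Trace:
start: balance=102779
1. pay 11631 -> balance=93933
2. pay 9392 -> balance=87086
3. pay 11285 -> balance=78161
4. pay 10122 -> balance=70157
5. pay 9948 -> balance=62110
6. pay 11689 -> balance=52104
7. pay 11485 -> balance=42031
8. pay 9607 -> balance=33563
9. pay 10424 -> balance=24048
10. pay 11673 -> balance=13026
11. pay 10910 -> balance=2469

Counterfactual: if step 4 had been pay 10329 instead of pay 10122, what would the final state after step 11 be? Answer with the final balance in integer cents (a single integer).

2218

(re-executing from step 4 with the substitution; state before step 4: balance=78161)
4. pay 10329 -> balance=69950
5. pay 9948 -> balance=61897
6. pay 11689 -> balance=51885
7. pay 11485 -> balance=41806
8. pay 9607 -> balance=33331
9. pay 10424 -> balance=23810
10. pay 11673 -> balance=12782
11. pay 10910 -> balance=2218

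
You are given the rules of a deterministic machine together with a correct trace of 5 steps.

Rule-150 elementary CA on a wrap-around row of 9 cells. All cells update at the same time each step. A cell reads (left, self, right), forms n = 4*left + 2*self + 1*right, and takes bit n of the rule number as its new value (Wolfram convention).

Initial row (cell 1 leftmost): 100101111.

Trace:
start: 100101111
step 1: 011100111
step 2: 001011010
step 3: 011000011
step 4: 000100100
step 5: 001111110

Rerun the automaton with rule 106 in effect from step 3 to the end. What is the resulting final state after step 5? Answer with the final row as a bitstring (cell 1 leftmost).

011101001

(re-executing steps 3..5 under rule 106; state before step 3: 001011010)
step 3: 010111100
step 4: 101100100
step 5: 011101001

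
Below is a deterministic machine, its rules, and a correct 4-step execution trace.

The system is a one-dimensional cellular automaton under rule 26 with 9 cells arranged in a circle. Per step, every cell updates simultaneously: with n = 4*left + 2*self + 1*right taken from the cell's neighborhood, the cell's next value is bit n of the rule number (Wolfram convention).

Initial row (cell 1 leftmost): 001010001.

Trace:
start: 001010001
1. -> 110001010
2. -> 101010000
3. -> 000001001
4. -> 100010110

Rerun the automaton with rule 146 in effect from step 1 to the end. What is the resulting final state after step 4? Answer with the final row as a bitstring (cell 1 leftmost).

101010100

(re-executing steps 1..4 under rule 146; state before step 1: 001010001)
1. -> 110001010
2. -> 001010000
3. -> 010001000
4. -> 101010100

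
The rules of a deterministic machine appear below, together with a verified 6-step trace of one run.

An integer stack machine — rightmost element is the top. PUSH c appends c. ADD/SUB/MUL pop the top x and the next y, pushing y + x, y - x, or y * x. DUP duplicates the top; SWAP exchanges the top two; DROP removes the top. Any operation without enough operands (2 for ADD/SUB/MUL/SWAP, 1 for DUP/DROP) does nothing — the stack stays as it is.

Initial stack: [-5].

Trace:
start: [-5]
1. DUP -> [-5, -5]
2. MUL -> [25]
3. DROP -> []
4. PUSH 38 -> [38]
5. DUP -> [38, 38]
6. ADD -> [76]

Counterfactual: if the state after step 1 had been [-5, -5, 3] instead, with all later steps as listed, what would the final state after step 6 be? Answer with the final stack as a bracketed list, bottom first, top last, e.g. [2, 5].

state after step 1 := [-5, -5, 3]
2. MUL -> [-5, -15]
3. DROP -> [-5]
4. PUSH 38 -> [-5, 38]
5. DUP -> [-5, 38, 38]
6. ADD -> [-5, 76]

[-5, 76]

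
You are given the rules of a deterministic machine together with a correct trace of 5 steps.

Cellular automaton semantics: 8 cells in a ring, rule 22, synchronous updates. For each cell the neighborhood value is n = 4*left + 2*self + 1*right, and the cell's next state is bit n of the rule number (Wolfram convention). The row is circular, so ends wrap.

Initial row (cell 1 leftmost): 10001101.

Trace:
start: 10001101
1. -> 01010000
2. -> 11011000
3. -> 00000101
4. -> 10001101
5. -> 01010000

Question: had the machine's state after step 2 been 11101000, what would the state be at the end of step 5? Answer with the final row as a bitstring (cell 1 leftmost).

state after step 2 := 11101000
3. -> 00001101
4. -> 10010001
5. -> 01111010

01111010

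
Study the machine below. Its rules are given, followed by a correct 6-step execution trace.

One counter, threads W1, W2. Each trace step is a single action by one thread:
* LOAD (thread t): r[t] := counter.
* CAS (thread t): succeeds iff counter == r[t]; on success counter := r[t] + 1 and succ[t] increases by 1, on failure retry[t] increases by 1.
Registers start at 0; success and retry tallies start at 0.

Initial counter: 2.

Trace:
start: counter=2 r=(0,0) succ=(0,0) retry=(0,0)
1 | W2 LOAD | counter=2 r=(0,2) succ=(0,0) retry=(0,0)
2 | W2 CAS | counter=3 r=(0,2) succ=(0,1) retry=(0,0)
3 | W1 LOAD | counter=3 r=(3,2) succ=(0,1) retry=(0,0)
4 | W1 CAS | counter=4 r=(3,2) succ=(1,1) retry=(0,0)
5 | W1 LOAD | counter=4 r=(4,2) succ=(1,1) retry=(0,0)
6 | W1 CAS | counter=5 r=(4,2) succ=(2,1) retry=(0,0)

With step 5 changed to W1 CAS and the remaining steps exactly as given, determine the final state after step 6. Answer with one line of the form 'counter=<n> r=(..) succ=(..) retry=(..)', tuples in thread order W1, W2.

counter=4 r=(3,2) succ=(1,1) retry=(2,0)

(re-executing from step 5 with the substitution; state before step 5: counter=4 r=(3,2) succ=(1,1) retry=(0,0))
5 | W1 CAS | counter=4 r=(3,2) succ=(1,1) retry=(1,0)
6 | W1 CAS | counter=4 r=(3,2) succ=(1,1) retry=(2,0)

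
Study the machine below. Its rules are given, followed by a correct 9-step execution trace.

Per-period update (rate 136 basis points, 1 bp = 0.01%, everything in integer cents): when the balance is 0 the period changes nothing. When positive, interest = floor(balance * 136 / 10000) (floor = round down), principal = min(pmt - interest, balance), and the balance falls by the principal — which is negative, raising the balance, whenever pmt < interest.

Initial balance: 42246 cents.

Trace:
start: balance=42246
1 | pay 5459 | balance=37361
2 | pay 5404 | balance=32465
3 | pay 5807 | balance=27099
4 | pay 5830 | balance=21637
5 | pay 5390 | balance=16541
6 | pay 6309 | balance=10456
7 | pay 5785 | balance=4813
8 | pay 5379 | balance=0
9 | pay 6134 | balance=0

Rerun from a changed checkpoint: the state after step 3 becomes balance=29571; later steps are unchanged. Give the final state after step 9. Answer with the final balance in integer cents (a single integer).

state after step 3 := balance=29571
4 | pay 5830 | balance=24143
5 | pay 5390 | balance=19081
6 | pay 6309 | balance=13031
7 | pay 5785 | balance=7423
8 | pay 5379 | balance=2144
9 | pay 6134 | balance=0

0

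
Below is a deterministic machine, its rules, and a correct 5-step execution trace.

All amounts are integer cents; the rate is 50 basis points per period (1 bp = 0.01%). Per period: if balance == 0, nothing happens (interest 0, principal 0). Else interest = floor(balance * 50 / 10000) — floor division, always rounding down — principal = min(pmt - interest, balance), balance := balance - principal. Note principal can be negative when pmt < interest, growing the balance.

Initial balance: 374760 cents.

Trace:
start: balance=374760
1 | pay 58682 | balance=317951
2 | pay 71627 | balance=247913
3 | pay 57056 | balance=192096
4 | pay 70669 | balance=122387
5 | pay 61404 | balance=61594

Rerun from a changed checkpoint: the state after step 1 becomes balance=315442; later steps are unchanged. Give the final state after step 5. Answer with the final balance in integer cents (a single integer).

state after step 1 := balance=315442
2 | pay 71627 | balance=245392
3 | pay 57056 | balance=189562
4 | pay 70669 | balance=119840
5 | pay 61404 | balance=59035

59035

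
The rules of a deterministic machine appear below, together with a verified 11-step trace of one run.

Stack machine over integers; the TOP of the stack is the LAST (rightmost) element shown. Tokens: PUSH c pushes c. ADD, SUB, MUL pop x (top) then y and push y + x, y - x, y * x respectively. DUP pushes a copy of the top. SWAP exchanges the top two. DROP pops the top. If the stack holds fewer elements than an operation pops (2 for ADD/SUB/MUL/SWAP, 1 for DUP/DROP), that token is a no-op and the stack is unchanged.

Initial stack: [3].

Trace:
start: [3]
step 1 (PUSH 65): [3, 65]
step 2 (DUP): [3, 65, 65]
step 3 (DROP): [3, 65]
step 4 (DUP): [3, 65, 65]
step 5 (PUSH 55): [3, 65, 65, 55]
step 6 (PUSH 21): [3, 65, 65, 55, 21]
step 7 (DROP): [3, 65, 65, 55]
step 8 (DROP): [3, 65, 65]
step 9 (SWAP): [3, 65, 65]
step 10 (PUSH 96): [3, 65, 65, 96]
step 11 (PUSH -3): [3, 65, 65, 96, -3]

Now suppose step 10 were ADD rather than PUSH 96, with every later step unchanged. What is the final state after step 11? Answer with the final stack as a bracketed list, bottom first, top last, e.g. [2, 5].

[3, 130, -3]

(re-executing from step 10 with the substitution; state before step 10: [3, 65, 65])
step 10 (ADD): [3, 130]
step 11 (PUSH -3): [3, 130, -3]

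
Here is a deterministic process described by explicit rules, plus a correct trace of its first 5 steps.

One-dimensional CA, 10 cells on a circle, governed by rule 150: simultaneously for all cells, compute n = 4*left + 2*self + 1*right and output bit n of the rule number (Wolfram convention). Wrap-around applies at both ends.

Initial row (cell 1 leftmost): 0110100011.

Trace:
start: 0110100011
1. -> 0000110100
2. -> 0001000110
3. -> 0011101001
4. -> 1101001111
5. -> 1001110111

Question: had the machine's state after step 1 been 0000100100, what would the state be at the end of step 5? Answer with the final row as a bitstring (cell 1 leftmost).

state after step 1 := 0000100100
2. -> 0001111110
3. -> 0010111101
4. -> 1110011001
5. -> 1101100110

1101100110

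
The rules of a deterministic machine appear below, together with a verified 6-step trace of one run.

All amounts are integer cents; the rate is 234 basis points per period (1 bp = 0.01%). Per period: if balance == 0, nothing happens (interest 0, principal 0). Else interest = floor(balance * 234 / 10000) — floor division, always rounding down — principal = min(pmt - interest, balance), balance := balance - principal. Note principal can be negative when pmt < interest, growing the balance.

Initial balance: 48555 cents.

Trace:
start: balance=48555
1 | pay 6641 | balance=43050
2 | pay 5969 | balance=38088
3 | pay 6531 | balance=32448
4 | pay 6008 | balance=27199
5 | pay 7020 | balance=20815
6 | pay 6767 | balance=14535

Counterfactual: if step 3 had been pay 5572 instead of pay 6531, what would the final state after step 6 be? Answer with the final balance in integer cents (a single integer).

(re-executing from step 3 with the substitution; state before step 3: balance=38088)
3 | pay 5572 | balance=33407
4 | pay 6008 | balance=28180
5 | pay 7020 | balance=21819
6 | pay 6767 | balance=15562

15562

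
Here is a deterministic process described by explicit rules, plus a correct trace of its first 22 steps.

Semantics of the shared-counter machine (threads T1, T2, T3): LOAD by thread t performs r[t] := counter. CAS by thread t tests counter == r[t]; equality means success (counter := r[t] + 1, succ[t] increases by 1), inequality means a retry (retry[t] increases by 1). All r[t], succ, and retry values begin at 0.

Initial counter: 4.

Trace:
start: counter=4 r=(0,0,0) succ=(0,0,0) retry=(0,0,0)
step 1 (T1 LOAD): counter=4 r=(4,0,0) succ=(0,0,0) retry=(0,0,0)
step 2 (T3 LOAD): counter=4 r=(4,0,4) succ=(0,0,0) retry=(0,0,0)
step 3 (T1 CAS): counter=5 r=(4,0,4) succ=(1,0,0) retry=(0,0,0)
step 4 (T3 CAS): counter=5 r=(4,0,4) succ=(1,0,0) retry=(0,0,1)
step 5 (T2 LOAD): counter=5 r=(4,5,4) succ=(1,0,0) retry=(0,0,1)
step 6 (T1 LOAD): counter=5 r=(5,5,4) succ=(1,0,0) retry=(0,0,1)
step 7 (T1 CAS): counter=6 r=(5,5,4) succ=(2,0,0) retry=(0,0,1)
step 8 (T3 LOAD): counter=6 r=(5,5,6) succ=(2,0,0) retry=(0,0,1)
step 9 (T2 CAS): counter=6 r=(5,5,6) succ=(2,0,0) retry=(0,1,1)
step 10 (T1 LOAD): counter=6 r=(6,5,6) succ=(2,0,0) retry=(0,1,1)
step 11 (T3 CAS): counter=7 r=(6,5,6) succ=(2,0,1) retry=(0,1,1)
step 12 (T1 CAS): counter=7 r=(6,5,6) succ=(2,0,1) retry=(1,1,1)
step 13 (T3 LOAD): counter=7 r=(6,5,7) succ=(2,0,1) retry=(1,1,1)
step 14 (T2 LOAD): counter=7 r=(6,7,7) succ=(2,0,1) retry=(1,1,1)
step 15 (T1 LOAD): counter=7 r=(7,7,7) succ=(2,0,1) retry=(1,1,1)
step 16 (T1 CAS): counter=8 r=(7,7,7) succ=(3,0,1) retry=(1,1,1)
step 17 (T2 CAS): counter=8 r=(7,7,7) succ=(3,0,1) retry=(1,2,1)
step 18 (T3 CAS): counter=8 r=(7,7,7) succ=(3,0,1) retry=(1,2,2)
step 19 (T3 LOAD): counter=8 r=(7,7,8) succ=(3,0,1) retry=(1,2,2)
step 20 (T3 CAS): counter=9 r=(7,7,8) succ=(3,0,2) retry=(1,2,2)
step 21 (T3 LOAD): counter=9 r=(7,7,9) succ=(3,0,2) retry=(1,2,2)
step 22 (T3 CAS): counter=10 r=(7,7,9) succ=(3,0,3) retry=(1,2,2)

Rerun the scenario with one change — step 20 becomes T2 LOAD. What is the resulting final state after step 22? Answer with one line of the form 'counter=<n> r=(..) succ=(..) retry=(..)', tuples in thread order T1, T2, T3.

(re-executing from step 20 with the substitution; state before step 20: counter=8 r=(7,7,8) succ=(3,0,1) retry=(1,2,2))
step 20 (T2 LOAD): counter=8 r=(7,8,8) succ=(3,0,1) retry=(1,2,2)
step 21 (T3 LOAD): counter=8 r=(7,8,8) succ=(3,0,1) retry=(1,2,2)
step 22 (T3 CAS): counter=9 r=(7,8,8) succ=(3,0,2) retry=(1,2,2)

counter=9 r=(7,8,8) succ=(3,0,2) retry=(1,2,2)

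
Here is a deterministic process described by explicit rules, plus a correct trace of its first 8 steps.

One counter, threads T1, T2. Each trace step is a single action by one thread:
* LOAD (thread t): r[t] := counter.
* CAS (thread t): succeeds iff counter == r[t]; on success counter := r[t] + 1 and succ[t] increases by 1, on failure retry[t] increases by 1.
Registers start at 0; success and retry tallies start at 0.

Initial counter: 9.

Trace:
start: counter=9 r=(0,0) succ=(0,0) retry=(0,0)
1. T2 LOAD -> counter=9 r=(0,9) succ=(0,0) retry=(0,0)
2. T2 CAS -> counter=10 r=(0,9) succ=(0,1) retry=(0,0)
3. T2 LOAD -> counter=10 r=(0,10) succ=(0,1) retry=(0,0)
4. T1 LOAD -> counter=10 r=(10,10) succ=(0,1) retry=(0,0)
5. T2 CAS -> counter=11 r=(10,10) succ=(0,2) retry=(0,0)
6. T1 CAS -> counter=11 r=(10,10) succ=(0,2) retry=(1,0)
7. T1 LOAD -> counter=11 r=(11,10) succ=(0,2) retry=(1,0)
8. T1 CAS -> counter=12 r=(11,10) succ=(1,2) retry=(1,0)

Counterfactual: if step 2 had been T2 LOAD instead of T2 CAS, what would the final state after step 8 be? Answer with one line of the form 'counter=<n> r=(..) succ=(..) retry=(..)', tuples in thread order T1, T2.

counter=11 r=(10,9) succ=(1,1) retry=(1,0)

(re-executing from step 2 with the substitution; state before step 2: counter=9 r=(0,9) succ=(0,0) retry=(0,0))
2. T2 LOAD -> counter=9 r=(0,9) succ=(0,0) retry=(0,0)
3. T2 LOAD -> counter=9 r=(0,9) succ=(0,0) retry=(0,0)
4. T1 LOAD -> counter=9 r=(9,9) succ=(0,0) retry=(0,0)
5. T2 CAS -> counter=10 r=(9,9) succ=(0,1) retry=(0,0)
6. T1 CAS -> counter=10 r=(9,9) succ=(0,1) retry=(1,0)
7. T1 LOAD -> counter=10 r=(10,9) succ=(0,1) retry=(1,0)
8. T1 CAS -> counter=11 r=(10,9) succ=(1,1) retry=(1,0)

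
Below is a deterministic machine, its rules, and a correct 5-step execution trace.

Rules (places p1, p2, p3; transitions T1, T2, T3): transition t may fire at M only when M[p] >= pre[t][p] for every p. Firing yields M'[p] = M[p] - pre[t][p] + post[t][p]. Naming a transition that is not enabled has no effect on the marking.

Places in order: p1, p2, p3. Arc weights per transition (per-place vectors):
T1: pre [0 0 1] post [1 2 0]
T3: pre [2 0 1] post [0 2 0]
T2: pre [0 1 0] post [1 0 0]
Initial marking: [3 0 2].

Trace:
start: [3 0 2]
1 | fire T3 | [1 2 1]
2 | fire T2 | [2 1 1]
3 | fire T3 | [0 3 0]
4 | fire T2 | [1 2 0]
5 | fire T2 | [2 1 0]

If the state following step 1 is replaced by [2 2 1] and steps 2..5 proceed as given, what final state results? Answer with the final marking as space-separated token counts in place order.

state after step 1 := [2 2 1]
2 | fire T2 | [3 1 1]
3 | fire T3 | [1 3 0]
4 | fire T2 | [2 2 0]
5 | fire T2 | [3 1 0]

3 1 0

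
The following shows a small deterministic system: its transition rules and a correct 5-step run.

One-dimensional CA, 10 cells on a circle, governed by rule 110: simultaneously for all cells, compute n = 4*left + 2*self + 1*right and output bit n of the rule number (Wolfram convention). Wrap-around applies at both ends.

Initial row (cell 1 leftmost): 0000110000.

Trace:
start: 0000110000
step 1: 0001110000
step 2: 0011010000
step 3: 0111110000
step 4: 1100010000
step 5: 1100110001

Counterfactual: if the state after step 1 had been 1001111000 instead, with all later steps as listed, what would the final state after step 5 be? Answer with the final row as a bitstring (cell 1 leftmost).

state after step 1 := 1001111000
step 2: 1011001001
step 3: 1111011011
step 4: 0001111110
step 5: 0011000010

0011000010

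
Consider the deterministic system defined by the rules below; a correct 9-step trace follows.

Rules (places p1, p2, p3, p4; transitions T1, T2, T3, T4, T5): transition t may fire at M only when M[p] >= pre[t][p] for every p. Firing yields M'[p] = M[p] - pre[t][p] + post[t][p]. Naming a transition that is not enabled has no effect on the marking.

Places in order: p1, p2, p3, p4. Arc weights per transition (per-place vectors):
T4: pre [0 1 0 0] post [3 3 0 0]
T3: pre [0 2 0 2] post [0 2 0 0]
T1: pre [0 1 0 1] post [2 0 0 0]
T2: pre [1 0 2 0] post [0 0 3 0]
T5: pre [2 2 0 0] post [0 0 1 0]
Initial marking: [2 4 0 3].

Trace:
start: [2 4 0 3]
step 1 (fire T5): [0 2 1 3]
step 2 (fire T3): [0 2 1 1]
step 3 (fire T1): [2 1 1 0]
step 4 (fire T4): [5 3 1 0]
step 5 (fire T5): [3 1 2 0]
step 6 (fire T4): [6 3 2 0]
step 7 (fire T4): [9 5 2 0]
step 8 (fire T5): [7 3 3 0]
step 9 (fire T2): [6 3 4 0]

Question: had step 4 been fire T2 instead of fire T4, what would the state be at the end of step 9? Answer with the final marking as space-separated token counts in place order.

(re-executing from step 4 with the substitution; state before step 4: [2 1 1 0])
step 4 (fire T2): [2 1 1 0]
step 5 (fire T5): [2 1 1 0]
step 6 (fire T4): [5 3 1 0]
step 7 (fire T4): [8 5 1 0]
step 8 (fire T5): [6 3 2 0]
step 9 (fire T2): [5 3 3 0]

5 3 3 0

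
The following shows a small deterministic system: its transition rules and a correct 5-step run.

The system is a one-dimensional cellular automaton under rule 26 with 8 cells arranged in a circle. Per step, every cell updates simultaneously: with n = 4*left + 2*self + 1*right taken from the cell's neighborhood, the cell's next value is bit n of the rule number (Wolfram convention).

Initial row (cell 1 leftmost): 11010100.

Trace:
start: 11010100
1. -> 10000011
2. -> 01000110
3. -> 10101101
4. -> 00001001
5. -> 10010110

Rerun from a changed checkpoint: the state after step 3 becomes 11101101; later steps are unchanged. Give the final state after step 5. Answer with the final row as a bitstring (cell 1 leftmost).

state after step 3 := 11101101
4. -> 00001001
5. -> 10010110

10010110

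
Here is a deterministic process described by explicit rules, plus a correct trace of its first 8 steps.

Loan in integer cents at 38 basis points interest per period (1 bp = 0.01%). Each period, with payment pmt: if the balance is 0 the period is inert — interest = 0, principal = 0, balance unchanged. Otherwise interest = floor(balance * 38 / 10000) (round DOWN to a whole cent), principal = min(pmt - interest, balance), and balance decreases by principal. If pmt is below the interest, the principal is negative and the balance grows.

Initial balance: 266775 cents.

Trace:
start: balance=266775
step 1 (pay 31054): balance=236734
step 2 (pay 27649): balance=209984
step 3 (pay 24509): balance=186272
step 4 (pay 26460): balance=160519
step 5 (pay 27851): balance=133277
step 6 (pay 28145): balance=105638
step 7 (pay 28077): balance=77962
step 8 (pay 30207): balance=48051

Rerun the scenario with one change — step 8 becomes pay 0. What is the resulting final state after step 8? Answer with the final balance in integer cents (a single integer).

(re-executing from step 8 with the substitution; state before step 8: balance=77962)
step 8 (pay 0): balance=78258

78258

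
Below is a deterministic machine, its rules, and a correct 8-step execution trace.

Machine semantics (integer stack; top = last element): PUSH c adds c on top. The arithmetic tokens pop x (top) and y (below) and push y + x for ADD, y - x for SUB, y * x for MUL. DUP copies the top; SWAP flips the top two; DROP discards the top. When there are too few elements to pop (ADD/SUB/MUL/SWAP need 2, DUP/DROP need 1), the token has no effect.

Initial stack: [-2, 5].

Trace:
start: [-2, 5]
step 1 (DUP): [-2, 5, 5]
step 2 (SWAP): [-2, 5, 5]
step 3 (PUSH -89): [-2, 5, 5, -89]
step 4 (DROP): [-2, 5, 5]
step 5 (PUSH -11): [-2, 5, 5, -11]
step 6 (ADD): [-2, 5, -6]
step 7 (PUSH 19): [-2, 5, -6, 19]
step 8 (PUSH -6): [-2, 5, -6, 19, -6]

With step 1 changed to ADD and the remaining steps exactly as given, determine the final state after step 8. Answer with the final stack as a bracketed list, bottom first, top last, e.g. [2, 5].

(re-executing from step 1 with the substitution; state before step 1: [-2, 5])
step 1 (ADD): [3]
step 2 (SWAP): [3]
step 3 (PUSH -89): [3, -89]
step 4 (DROP): [3]
step 5 (PUSH -11): [3, -11]
step 6 (ADD): [-8]
step 7 (PUSH 19): [-8, 19]
step 8 (PUSH -6): [-8, 19, -6]

[-8, 19, -6]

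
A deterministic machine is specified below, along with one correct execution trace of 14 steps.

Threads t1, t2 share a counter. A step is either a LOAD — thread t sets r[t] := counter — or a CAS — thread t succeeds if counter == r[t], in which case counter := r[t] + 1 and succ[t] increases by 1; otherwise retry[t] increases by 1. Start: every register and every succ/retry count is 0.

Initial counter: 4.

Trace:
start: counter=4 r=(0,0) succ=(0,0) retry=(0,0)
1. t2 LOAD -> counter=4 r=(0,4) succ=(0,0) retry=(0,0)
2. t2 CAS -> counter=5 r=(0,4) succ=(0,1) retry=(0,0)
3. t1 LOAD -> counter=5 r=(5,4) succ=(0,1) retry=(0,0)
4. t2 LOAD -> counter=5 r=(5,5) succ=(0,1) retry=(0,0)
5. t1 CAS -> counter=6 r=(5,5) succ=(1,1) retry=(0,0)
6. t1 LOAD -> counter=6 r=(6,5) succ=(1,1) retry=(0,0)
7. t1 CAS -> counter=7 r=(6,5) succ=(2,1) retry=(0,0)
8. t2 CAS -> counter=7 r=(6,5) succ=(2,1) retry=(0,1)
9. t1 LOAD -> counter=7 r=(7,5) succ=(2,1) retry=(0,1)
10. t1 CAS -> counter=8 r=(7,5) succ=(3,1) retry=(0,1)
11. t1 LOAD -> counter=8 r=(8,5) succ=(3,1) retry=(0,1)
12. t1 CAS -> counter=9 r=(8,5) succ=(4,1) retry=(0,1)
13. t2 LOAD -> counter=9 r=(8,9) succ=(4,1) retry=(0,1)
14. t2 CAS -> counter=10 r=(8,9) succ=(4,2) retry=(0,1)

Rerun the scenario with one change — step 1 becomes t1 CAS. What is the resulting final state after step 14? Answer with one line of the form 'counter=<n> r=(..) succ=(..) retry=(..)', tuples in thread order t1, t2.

(re-executing from step 1 with the substitution; state before step 1: counter=4 r=(0,0) succ=(0,0) retry=(0,0))
1. t1 CAS -> counter=4 r=(0,0) succ=(0,0) retry=(1,0)
2. t2 CAS -> counter=4 r=(0,0) succ=(0,0) retry=(1,1)
3. t1 LOAD -> counter=4 r=(4,0) succ=(0,0) retry=(1,1)
4. t2 LOAD -> counter=4 r=(4,4) succ=(0,0) retry=(1,1)
5. t1 CAS -> counter=5 r=(4,4) succ=(1,0) retry=(1,1)
6. t1 LOAD -> counter=5 r=(5,4) succ=(1,0) retry=(1,1)
7. t1 CAS -> counter=6 r=(5,4) succ=(2,0) retry=(1,1)
8. t2 CAS -> counter=6 r=(5,4) succ=(2,0) retry=(1,2)
9. t1 LOAD -> counter=6 r=(6,4) succ=(2,0) retry=(1,2)
10. t1 CAS -> counter=7 r=(6,4) succ=(3,0) retry=(1,2)
11. t1 LOAD -> counter=7 r=(7,4) succ=(3,0) retry=(1,2)
12. t1 CAS -> counter=8 r=(7,4) succ=(4,0) retry=(1,2)
13. t2 LOAD -> counter=8 r=(7,8) succ=(4,0) retry=(1,2)
14. t2 CAS -> counter=9 r=(7,8) succ=(4,1) retry=(1,2)

counter=9 r=(7,8) succ=(4,1) retry=(1,2)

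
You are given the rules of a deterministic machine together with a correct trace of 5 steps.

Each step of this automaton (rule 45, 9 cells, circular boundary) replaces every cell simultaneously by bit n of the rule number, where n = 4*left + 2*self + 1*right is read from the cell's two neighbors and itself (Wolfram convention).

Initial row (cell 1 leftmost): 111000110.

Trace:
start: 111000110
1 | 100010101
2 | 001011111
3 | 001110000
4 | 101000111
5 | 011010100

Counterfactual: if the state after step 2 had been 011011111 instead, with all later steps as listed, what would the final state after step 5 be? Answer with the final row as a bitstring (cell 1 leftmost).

111000101

state after step 2 := 011011111
3 | 110110000
4 | 101100110
5 | 111000101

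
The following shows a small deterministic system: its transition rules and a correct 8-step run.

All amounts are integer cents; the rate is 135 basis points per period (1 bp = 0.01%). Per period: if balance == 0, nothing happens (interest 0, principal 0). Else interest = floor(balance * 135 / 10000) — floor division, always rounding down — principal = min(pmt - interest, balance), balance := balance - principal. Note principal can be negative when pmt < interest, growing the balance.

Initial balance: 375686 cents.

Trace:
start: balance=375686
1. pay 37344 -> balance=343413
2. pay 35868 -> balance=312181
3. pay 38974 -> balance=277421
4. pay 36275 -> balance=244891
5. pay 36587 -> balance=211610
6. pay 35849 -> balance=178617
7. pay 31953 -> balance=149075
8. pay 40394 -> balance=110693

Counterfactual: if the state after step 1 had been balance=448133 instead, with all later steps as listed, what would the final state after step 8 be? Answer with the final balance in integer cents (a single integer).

225718

state after step 1 := balance=448133
2. pay 35868 -> balance=418314
3. pay 38974 -> balance=384987
4. pay 36275 -> balance=353909
5. pay 36587 -> balance=322099
6. pay 35849 -> balance=290598
7. pay 31953 -> balance=262568
8. pay 40394 -> balance=225718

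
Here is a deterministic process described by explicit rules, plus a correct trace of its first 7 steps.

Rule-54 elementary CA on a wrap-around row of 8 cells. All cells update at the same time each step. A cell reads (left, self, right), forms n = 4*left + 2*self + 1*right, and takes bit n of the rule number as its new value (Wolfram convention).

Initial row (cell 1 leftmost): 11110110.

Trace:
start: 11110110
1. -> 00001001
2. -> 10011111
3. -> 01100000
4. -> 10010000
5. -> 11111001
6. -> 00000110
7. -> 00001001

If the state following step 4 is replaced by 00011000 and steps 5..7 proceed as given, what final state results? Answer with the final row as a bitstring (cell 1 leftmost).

state after step 4 := 00011000
5. -> 00100100
6. -> 01111110
7. -> 10000001

10000001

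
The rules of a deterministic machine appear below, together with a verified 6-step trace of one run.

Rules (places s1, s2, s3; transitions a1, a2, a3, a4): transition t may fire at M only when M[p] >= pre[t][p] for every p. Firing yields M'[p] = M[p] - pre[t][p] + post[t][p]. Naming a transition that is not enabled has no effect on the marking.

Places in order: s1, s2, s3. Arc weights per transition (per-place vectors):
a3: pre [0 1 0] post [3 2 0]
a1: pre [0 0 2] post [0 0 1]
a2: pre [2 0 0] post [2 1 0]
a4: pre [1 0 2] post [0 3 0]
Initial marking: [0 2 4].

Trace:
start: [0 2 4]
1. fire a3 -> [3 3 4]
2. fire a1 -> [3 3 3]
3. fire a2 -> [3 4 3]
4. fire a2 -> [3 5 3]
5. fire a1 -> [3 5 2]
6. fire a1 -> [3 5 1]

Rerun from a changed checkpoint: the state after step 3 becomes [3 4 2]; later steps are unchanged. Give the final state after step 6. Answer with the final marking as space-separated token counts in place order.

state after step 3 := [3 4 2]
4. fire a2 -> [3 5 2]
5. fire a1 -> [3 5 1]
6. fire a1 -> [3 5 1]

3 5 1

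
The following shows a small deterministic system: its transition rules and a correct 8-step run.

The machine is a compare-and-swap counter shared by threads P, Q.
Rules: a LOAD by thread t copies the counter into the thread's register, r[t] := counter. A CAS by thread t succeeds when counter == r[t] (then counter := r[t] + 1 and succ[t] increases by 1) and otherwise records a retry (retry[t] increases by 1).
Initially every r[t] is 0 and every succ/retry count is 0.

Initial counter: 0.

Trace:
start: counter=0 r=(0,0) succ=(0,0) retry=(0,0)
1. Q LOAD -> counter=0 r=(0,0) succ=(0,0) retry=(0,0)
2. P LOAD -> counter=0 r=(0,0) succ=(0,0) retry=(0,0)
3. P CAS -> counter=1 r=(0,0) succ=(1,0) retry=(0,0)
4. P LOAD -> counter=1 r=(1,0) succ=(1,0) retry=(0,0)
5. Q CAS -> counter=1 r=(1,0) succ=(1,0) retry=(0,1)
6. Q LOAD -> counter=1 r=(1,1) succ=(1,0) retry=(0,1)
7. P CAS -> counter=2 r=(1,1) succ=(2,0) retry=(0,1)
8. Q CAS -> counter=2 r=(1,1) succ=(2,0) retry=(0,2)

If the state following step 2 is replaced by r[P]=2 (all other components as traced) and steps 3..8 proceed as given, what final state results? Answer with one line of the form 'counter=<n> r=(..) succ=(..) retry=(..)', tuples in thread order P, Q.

state after step 2 := counter=0 r=(2,0) succ=(0,0) retry=(0,0)
3. P CAS -> counter=0 r=(2,0) succ=(0,0) retry=(1,0)
4. P LOAD -> counter=0 r=(0,0) succ=(0,0) retry=(1,0)
5. Q CAS -> counter=1 r=(0,0) succ=(0,1) retry=(1,0)
6. Q LOAD -> counter=1 r=(0,1) succ=(0,1) retry=(1,0)
7. P CAS -> counter=1 r=(0,1) succ=(0,1) retry=(2,0)
8. Q CAS -> counter=2 r=(0,1) succ=(0,2) retry=(2,0)

counter=2 r=(0,1) succ=(0,2) retry=(2,0)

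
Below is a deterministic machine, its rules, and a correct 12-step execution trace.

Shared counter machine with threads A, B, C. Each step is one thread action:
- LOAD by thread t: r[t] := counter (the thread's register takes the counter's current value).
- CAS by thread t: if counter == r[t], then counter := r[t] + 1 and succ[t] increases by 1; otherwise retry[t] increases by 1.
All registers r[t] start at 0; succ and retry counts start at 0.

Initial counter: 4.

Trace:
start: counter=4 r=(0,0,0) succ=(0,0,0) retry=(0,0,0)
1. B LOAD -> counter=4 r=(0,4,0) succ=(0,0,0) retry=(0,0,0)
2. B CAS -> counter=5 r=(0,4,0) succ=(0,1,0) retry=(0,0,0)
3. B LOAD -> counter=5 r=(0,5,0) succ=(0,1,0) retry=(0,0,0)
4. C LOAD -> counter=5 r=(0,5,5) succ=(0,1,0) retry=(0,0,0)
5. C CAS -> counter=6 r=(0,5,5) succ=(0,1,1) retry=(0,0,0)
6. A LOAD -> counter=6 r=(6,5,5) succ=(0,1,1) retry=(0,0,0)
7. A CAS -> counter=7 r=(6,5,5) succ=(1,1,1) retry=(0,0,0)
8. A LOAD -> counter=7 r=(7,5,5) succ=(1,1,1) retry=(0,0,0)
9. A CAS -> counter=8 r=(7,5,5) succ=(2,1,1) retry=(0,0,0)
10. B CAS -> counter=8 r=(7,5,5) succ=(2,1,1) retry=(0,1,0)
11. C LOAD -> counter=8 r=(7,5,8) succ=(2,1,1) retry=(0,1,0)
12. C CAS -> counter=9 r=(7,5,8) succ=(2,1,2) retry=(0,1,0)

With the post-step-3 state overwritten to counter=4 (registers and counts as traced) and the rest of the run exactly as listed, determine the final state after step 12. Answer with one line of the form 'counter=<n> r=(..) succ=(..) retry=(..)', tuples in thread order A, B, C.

counter=8 r=(6,5,7) succ=(2,1,2) retry=(0,1,0)

state after step 3 := counter=4 r=(0,5,0) succ=(0,1,0) retry=(0,0,0)
4. C LOAD -> counter=4 r=(0,5,4) succ=(0,1,0) retry=(0,0,0)
5. C CAS -> counter=5 r=(0,5,4) succ=(0,1,1) retry=(0,0,0)
6. A LOAD -> counter=5 r=(5,5,4) succ=(0,1,1) retry=(0,0,0)
7. A CAS -> counter=6 r=(5,5,4) succ=(1,1,1) retry=(0,0,0)
8. A LOAD -> counter=6 r=(6,5,4) succ=(1,1,1) retry=(0,0,0)
9. A CAS -> counter=7 r=(6,5,4) succ=(2,1,1) retry=(0,0,0)
10. B CAS -> counter=7 r=(6,5,4) succ=(2,1,1) retry=(0,1,0)
11. C LOAD -> counter=7 r=(6,5,7) succ=(2,1,1) retry=(0,1,0)
12. C CAS -> counter=8 r=(6,5,7) succ=(2,1,2) retry=(0,1,0)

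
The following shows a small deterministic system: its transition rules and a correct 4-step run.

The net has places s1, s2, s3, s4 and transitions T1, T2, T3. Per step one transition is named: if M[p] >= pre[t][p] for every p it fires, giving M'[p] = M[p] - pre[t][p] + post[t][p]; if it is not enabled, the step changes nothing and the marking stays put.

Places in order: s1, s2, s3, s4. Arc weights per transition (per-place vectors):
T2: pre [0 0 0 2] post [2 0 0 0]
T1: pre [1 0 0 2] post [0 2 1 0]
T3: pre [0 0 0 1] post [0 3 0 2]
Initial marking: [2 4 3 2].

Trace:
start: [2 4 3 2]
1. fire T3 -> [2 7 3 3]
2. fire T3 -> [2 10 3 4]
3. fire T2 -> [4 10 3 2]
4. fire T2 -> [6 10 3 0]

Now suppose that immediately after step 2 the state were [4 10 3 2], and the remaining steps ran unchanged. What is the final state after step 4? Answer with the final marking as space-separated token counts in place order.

6 10 3 0

state after step 2 := [4 10 3 2]
3. fire T2 -> [6 10 3 0]
4. fire T2 -> [6 10 3 0]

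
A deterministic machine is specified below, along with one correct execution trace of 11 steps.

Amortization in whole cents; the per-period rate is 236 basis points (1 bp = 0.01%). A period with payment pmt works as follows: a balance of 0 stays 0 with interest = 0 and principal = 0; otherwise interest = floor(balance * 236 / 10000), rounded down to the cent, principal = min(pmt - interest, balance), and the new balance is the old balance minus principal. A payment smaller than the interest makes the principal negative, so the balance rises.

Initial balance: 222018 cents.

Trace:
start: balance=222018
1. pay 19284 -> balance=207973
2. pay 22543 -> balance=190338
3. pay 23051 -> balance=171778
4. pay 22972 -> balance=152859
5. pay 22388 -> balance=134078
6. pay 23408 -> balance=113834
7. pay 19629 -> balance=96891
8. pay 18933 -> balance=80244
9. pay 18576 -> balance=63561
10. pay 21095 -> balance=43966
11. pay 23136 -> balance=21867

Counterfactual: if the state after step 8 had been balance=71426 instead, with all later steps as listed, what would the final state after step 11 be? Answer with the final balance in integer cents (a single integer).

12410

state after step 8 := balance=71426
9. pay 18576 -> balance=54535
10. pay 21095 -> balance=34727
11. pay 23136 -> balance=12410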